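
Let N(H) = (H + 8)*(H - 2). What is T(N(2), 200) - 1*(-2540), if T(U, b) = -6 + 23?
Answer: 2557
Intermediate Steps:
N(H) = (-2 + H)*(8 + H) (N(H) = (8 + H)*(-2 + H) = (-2 + H)*(8 + H))
T(U, b) = 17
T(N(2), 200) - 1*(-2540) = 17 - 1*(-2540) = 17 + 2540 = 2557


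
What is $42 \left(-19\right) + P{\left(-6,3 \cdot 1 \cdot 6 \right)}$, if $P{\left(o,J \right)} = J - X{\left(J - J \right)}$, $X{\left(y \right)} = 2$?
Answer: $-782$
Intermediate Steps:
$P{\left(o,J \right)} = -2 + J$ ($P{\left(o,J \right)} = J - 2 = -2 + J$)
$42 \left(-19\right) + P{\left(-6,3 \cdot 1 \cdot 6 \right)} = 42 \left(-19\right) - \left(2 - 3 \cdot 1 \cdot 6\right) = -798 + \left(-2 + 3 \cdot 6\right) = -798 + \left(-2 + 18\right) = -798 + 16 = -782$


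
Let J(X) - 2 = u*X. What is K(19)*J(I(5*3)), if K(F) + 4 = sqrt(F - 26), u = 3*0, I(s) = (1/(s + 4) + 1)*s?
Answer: -8 + 2*I*sqrt(7) ≈ -8.0 + 5.2915*I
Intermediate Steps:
I(s) = s*(1 + 1/(4 + s)) (I(s) = (1/(4 + s) + 1)*s = (1 + 1/(4 + s))*s = s*(1 + 1/(4 + s)))
u = 0
J(X) = 2 (J(X) = 2 + 0*X = 2 + 0 = 2)
K(F) = -4 + sqrt(-26 + F) (K(F) = -4 + sqrt(F - 26) = -4 + sqrt(-26 + F))
K(19)*J(I(5*3)) = (-4 + sqrt(-26 + 19))*2 = (-4 + sqrt(-7))*2 = (-4 + I*sqrt(7))*2 = -8 + 2*I*sqrt(7)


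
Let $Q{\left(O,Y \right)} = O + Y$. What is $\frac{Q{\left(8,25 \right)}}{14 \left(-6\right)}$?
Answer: $- \frac{11}{28} \approx -0.39286$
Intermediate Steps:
$\frac{Q{\left(8,25 \right)}}{14 \left(-6\right)} = \frac{8 + 25}{14 \left(-6\right)} = \frac{33}{-84} = 33 \left(- \frac{1}{84}\right) = - \frac{11}{28}$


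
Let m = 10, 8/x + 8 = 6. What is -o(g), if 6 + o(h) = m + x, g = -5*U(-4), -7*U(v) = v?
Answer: 0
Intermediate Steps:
x = -4 (x = 8/(-8 + 6) = 8/(-2) = 8*(-½) = -4)
U(v) = -v/7
g = -20/7 (g = -(-5)*(-4)/7 = -5*4/7 = -20/7 ≈ -2.8571)
o(h) = 0 (o(h) = -6 + (10 - 4) = -6 + 6 = 0)
-o(g) = -1*0 = 0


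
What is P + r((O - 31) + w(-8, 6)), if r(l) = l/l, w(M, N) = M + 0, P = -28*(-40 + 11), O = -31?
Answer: 813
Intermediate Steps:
P = 812 (P = -28*(-29) = 812)
w(M, N) = M
r(l) = 1
P + r((O - 31) + w(-8, 6)) = 812 + 1 = 813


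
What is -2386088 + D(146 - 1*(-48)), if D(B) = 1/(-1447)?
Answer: -3452669337/1447 ≈ -2.3861e+6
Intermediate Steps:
D(B) = -1/1447
-2386088 + D(146 - 1*(-48)) = -2386088 - 1/1447 = -3452669337/1447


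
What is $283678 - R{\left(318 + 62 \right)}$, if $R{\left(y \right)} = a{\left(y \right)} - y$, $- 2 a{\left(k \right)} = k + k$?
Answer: $284438$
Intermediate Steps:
$a{\left(k \right)} = - k$ ($a{\left(k \right)} = - \frac{k + k}{2} = - \frac{2 k}{2} = - k$)
$R{\left(y \right)} = - 2 y$ ($R{\left(y \right)} = - y - y = - 2 y$)
$283678 - R{\left(318 + 62 \right)} = 283678 - - 2 \left(318 + 62\right) = 283678 - \left(-2\right) 380 = 283678 - -760 = 283678 + 760 = 284438$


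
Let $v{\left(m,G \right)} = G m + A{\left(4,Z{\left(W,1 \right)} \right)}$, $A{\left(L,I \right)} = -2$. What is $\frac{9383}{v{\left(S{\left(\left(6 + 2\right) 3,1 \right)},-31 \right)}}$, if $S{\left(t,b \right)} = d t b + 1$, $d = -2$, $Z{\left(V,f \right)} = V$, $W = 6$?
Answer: $\frac{9383}{1455} \approx 6.4488$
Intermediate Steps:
$S{\left(t,b \right)} = 1 - 2 b t$ ($S{\left(t,b \right)} = - 2 t b + 1 = - 2 b t + 1 = 1 - 2 b t$)
$v{\left(m,G \right)} = -2 + G m$ ($v{\left(m,G \right)} = G m - 2 = -2 + G m$)
$\frac{9383}{v{\left(S{\left(\left(6 + 2\right) 3,1 \right)},-31 \right)}} = \frac{9383}{-2 - 31 \left(1 - 2 \left(6 + 2\right) 3\right)} = \frac{9383}{-2 - 31 \left(1 - 2 \cdot 8 \cdot 3\right)} = \frac{9383}{-2 - 31 \left(1 - 2 \cdot 24\right)} = \frac{9383}{-2 - 31 \left(1 - 48\right)} = \frac{9383}{-2 - -1457} = \frac{9383}{-2 + 1457} = \frac{9383}{1455}$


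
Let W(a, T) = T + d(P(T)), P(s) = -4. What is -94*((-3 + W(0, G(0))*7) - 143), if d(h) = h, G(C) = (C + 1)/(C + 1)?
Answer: 15698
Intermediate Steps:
G(C) = 1 (G(C) = (1 + C)/(1 + C) = 1)
W(a, T) = -4 + T (W(a, T) = T - 4 = -4 + T)
-94*((-3 + W(0, G(0))*7) - 143) = -94*((-3 + (-4 + 1)*7) - 143) = -94*((-3 - 3*7) - 143) = -94*((-3 - 21) - 143) = -94*(-24 - 143) = -94*(-167) = 15698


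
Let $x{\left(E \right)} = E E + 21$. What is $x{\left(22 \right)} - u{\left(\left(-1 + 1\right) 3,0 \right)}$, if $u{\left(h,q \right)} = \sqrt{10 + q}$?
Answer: $505 - \sqrt{10} \approx 501.84$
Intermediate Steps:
$x{\left(E \right)} = 21 + E^{2}$ ($x{\left(E \right)} = E^{2} + 21 = 21 + E^{2}$)
$x{\left(22 \right)} - u{\left(\left(-1 + 1\right) 3,0 \right)} = \left(21 + 22^{2}\right) - \sqrt{10 + 0} = \left(21 + 484\right) - \sqrt{10} = 505 - \sqrt{10}$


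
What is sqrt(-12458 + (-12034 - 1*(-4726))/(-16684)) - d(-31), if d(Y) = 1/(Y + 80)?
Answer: -1/49 + I*sqrt(216727207961)/4171 ≈ -0.020408 + 111.61*I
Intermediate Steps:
d(Y) = 1/(80 + Y)
sqrt(-12458 + (-12034 - 1*(-4726))/(-16684)) - d(-31) = sqrt(-12458 + (-12034 - 1*(-4726))/(-16684)) - 1/(80 - 31) = sqrt(-12458 + (-12034 + 4726)*(-1/16684)) - 1/49 = sqrt(-12458 - 7308*(-1/16684)) - 1*1/49 = sqrt(-12458 + 1827/4171) - 1/49 = sqrt(-51960491/4171) - 1/49 = I*sqrt(216727207961)/4171 - 1/49 = -1/49 + I*sqrt(216727207961)/4171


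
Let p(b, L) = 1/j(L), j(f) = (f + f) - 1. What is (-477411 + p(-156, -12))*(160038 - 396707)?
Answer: 2824709835644/25 ≈ 1.1299e+11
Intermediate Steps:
j(f) = -1 + 2*f (j(f) = 2*f - 1 = -1 + 2*f)
p(b, L) = 1/(-1 + 2*L)
(-477411 + p(-156, -12))*(160038 - 396707) = (-477411 + 1/(-1 + 2*(-12)))*(160038 - 396707) = (-477411 + 1/(-1 - 24))*(-236669) = (-477411 + 1/(-25))*(-236669) = (-477411 - 1/25)*(-236669) = -11935276/25*(-236669) = 2824709835644/25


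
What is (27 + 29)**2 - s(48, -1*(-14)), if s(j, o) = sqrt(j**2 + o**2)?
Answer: 3086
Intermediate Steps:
(27 + 29)**2 - s(48, -1*(-14)) = (27 + 29)**2 - sqrt(48**2 + (-1*(-14))**2) = 56**2 - sqrt(2304 + 14**2) = 3136 - sqrt(2304 + 196) = 3136 - sqrt(2500) = 3136 - 1*50 = 3136 - 50 = 3086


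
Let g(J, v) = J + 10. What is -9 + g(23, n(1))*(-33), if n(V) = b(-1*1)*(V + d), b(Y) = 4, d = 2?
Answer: -1098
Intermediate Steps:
n(V) = 8 + 4*V (n(V) = 4*(V + 2) = 4*(2 + V) = 8 + 4*V)
g(J, v) = 10 + J
-9 + g(23, n(1))*(-33) = -9 + (10 + 23)*(-33) = -9 + 33*(-33) = -9 - 1089 = -1098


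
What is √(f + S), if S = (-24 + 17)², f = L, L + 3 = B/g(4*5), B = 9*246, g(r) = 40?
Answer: √10135/10 ≈ 10.067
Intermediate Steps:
B = 2214
L = 1047/20 (L = -3 + 2214/40 = -3 + 2214*(1/40) = -3 + 1107/20 = 1047/20 ≈ 52.350)
f = 1047/20 ≈ 52.350
S = 49 (S = (-7)² = 49)
√(f + S) = √(1047/20 + 49) = √(2027/20) = √10135/10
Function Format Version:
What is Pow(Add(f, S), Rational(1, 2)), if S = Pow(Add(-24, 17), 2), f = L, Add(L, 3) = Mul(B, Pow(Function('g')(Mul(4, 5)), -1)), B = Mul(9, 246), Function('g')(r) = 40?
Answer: Mul(Rational(1, 10), Pow(10135, Rational(1, 2))) ≈ 10.067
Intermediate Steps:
B = 2214
L = Rational(1047, 20) (L = Add(-3, Mul(2214, Pow(40, -1))) = Add(-3, Mul(2214, Rational(1, 40))) = Add(-3, Rational(1107, 20)) = Rational(1047, 20) ≈ 52.350)
f = Rational(1047, 20) ≈ 52.350
S = 49 (S = Pow(-7, 2) = 49)
Pow(Add(f, S), Rational(1, 2)) = Pow(Add(Rational(1047, 20), 49), Rational(1, 2)) = Pow(Rational(2027, 20), Rational(1, 2)) = Mul(Rational(1, 10), Pow(10135, Rational(1, 2)))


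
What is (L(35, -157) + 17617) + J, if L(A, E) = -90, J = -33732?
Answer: -16205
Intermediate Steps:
(L(35, -157) + 17617) + J = (-90 + 17617) - 33732 = 17527 - 33732 = -16205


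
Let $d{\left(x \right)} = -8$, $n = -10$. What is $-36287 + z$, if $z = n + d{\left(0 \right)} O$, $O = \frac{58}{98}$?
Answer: $- \frac{1778785}{49} \approx -36302.0$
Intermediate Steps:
$O = \frac{29}{49}$ ($O = 58 \cdot \frac{1}{98} = \frac{29}{49} \approx 0.59184$)
$z = - \frac{722}{49}$ ($z = -10 - \frac{232}{49} = - \frac{722}{49} \approx -14.735$)
$-36287 + z = -36287 - \frac{722}{49} = - \frac{1778785}{49}$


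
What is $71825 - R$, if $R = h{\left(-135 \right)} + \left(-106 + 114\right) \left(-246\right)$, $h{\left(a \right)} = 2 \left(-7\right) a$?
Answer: $71903$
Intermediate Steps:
$h{\left(a \right)} = - 14 a$
$R = -78$ ($R = \left(-14\right) \left(-135\right) + \left(-106 + 114\right) \left(-246\right) = 1890 + 8 \left(-246\right) = 1890 - 1968 = -78$)
$71825 - R = 71825 - -78 = 71825 + 78 = 71903$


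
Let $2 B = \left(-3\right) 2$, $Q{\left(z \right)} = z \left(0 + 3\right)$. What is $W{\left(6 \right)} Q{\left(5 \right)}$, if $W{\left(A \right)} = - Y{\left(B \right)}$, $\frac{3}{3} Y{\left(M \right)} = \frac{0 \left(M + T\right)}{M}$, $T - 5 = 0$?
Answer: $0$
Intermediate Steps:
$T = 5$ ($T = 5 + 0 = 5$)
$Q{\left(z \right)} = 3 z$ ($Q{\left(z \right)} = z 3 = 3 z$)
$B = -3$ ($B = \frac{\left(-3\right) 2}{2} = \frac{1}{2} \left(-6\right) = -3$)
$Y{\left(M \right)} = 0$ ($Y{\left(M \right)} = \frac{0 \left(M + 5\right)}{M} = \frac{0 \left(5 + M\right)}{M} = \frac{0}{M} = 0$)
$W{\left(A \right)} = 0$ ($W{\left(A \right)} = \left(-1\right) 0 = 0$)
$W{\left(6 \right)} Q{\left(5 \right)} = 0 \cdot 3 \cdot 5 = 0 \cdot 15 = 0$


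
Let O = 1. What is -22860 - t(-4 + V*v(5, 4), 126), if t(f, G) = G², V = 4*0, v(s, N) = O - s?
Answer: -38736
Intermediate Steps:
v(s, N) = 1 - s
V = 0
-22860 - t(-4 + V*v(5, 4), 126) = -22860 - 1*126² = -22860 - 1*15876 = -22860 - 15876 = -38736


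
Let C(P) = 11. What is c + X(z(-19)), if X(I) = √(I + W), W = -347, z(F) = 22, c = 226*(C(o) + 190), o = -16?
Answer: 45426 + 5*I*√13 ≈ 45426.0 + 18.028*I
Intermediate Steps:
c = 45426 (c = 226*(11 + 190) = 226*201 = 45426)
X(I) = √(-347 + I) (X(I) = √(I - 347) = √(-347 + I))
c + X(z(-19)) = 45426 + √(-347 + 22) = 45426 + √(-325) = 45426 + 5*I*√13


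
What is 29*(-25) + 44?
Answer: -681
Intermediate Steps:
29*(-25) + 44 = -725 + 44 = -681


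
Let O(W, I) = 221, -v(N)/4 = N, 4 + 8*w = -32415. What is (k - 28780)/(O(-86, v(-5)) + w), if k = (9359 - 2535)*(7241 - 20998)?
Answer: 751252384/30651 ≈ 24510.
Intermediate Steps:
w = -32419/8 (w = -1/2 + (1/8)*(-32415) = -1/2 - 32415/8 = -32419/8 ≈ -4052.4)
k = -93877768 (k = 6824*(-13757) = -93877768)
v(N) = -4*N
(k - 28780)/(O(-86, v(-5)) + w) = (-93877768 - 28780)/(221 - 32419/8) = -93906548/(-30651/8) = -93906548*(-8/30651) = 751252384/30651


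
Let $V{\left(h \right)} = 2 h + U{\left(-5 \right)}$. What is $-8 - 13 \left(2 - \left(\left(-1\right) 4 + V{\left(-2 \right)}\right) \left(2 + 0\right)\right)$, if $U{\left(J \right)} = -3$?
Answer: $-320$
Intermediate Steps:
$V{\left(h \right)} = -3 + 2 h$ ($V{\left(h \right)} = 2 h - 3 = -3 + 2 h$)
$-8 - 13 \left(2 - \left(\left(-1\right) 4 + V{\left(-2 \right)}\right) \left(2 + 0\right)\right) = -8 - 13 \left(2 - \left(\left(-1\right) 4 + \left(-3 + 2 \left(-2\right)\right)\right) \left(2 + 0\right)\right) = -8 - 13 \left(2 - \left(-4 - 7\right) 2\right) = -8 - 13 \left(2 - \left(-11\right) 2\right) = -8 - 13 \left(2 - -22\right) = -8 - 13 \left(2 + 22\right) = -8 - 312 = -320$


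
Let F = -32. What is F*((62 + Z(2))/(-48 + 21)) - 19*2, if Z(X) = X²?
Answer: 362/9 ≈ 40.222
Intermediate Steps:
F*((62 + Z(2))/(-48 + 21)) - 19*2 = -32*(62 + 2²)/(-48 + 21) - 19*2 = -32*(62 + 4)/(-27) - 38 = -2112*(-1)/27 - 38 = -32*(-22/9) - 38 = 704/9 - 38 = 362/9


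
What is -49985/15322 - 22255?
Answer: -341041095/15322 ≈ -22258.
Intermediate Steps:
-49985/15322 - 22255 = -341041095/15322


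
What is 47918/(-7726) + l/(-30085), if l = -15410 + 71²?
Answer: -680751068/116218355 ≈ -5.8575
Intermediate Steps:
l = -10369 (l = -15410 + 5041 = -10369)
47918/(-7726) + l/(-30085) = 47918/(-7726) - 10369/(-30085) = 47918*(-1/7726) - 10369*(-1/30085) = -23959/3863 + 10369/30085 = -680751068/116218355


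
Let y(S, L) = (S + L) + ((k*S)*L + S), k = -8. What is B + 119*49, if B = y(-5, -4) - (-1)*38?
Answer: 5695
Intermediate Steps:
y(S, L) = L + 2*S - 8*L*S (y(S, L) = (S + L) + ((-8*S)*L + S) = (L + S) + (-8*L*S + S) = (L + S) + (S - 8*L*S) = L + 2*S - 8*L*S)
B = -136 (B = (-4 + 2*(-5) - 8*(-4)*(-5)) - (-1)*38 = (-4 - 10 - 160) - 1*(-38) = -174 + 38 = -136)
B + 119*49 = -136 + 119*49 = -136 + 5831 = 5695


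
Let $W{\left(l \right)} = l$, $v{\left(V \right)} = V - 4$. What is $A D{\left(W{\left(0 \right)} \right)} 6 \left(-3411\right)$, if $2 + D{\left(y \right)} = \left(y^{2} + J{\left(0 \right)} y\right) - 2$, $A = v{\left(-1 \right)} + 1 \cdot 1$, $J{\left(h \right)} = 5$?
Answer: $-327456$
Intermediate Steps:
$v{\left(V \right)} = -4 + V$ ($v{\left(V \right)} = V - 4 = -4 + V$)
$A = -4$ ($A = \left(-4 - 1\right) + 1 \cdot 1 = -5 + 1 = -4$)
$D{\left(y \right)} = -4 + y^{2} + 5 y$ ($D{\left(y \right)} = -2 - \left(2 - y^{2} - 5 y\right) = -2 + \left(-2 + y^{2} + 5 y\right) = -4 + y^{2} + 5 y$)
$A D{\left(W{\left(0 \right)} \right)} 6 \left(-3411\right) = - 4 \left(-4 + 0^{2} + 5 \cdot 0\right) 6 \left(-3411\right) = - 4 \left(-4 + 0 + 0\right) 6 \left(-3411\right) = \left(-4\right) \left(-4\right) 6 \left(-3411\right) = 16 \cdot 6 \left(-3411\right) = 96 \left(-3411\right) = -327456$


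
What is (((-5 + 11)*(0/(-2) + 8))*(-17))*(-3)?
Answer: 2448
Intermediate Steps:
(((-5 + 11)*(0/(-2) + 8))*(-17))*(-3) = ((6*(0*(-1/2) + 8))*(-17))*(-3) = ((6*(0 + 8))*(-17))*(-3) = ((6*8)*(-17))*(-3) = (48*(-17))*(-3) = -816*(-3) = 2448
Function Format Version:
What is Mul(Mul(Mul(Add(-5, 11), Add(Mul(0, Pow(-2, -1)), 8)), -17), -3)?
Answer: 2448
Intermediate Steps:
Mul(Mul(Mul(Add(-5, 11), Add(Mul(0, Pow(-2, -1)), 8)), -17), -3) = Mul(Mul(Mul(6, Add(Mul(0, Rational(-1, 2)), 8)), -17), -3) = Mul(Mul(Mul(6, Add(0, 8)), -17), -3) = Mul(Mul(Mul(6, 8), -17), -3) = Mul(Mul(48, -17), -3) = Mul(-816, -3) = 2448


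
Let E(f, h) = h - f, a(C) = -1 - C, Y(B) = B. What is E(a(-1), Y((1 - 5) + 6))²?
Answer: 4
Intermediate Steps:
E(a(-1), Y((1 - 5) + 6))² = (((1 - 5) + 6) - (-1 - 1*(-1)))² = ((-4 + 6) - (-1 + 1))² = (2 - 1*0)² = (2 + 0)² = 2² = 4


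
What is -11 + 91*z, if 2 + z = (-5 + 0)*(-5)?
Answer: 2082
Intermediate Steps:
z = 23 (z = -2 + (-5 + 0)*(-5) = -2 - 5*(-5) = -2 + 25 = 23)
-11 + 91*z = -11 + 91*23 = -11 + 2093 = 2082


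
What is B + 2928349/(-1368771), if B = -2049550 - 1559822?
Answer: -4940406650161/1368771 ≈ -3.6094e+6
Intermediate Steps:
B = -3609372
B + 2928349/(-1368771) = -3609372 + 2928349/(-1368771) = -3609372 + 2928349*(-1/1368771) = -3609372 - 2928349/1368771 = -4940406650161/1368771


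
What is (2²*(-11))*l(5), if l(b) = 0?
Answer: 0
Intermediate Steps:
(2²*(-11))*l(5) = (2²*(-11))*0 = (4*(-11))*0 = -44*0 = 0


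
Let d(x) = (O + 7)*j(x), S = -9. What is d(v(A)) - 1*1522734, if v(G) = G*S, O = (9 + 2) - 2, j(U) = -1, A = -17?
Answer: -1522750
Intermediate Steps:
O = 9 (O = 11 - 2 = 9)
v(G) = -9*G (v(G) = G*(-9) = -9*G)
d(x) = -16 (d(x) = (9 + 7)*(-1) = 16*(-1) = -16)
d(v(A)) - 1*1522734 = -16 - 1*1522734 = -16 - 1522734 = -1522750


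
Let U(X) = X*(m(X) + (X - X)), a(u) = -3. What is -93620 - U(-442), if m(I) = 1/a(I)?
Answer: -281302/3 ≈ -93767.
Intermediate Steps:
m(I) = -⅓ (m(I) = 1/(-3) = -⅓)
U(X) = -X/3 (U(X) = X*(-⅓ + (X - X)) = X*(-⅓ + 0) = X*(-⅓) = -X/3)
-93620 - U(-442) = -93620 - (-1)*(-442)/3 = -93620 - 1*442/3 = -93620 - 442/3 = -281302/3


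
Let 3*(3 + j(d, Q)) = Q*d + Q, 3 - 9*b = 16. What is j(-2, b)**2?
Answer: 4624/729 ≈ 6.3429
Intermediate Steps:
b = -13/9 (b = 1/3 - 1/9*16 = 1/3 - 16/9 = -13/9 ≈ -1.4444)
j(d, Q) = -3 + Q/3 + Q*d/3 (j(d, Q) = -3 + (Q*d + Q)/3 = -3 + (Q + Q*d)/3 = -3 + (Q/3 + Q*d/3) = -3 + Q/3 + Q*d/3)
j(-2, b)**2 = (-3 + (1/3)*(-13/9) + (1/3)*(-13/9)*(-2))**2 = (-3 - 13/27 + 26/27)**2 = (-68/27)**2 = 4624/729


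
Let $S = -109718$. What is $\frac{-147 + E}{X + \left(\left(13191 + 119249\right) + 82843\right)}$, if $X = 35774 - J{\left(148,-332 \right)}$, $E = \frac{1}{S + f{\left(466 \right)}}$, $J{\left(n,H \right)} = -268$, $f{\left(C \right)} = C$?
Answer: $- \frac{3212009}{5491551780} \approx -0.0005849$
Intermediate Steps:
$E = - \frac{1}{109252}$ ($E = \frac{1}{-109718 + 466} = \frac{1}{-109252} = - \frac{1}{109252} \approx -9.1532 \cdot 10^{-6}$)
$X = 36042$ ($X = 35774 - -268 = 35774 + 268 = 36042$)
$\frac{-147 + E}{X + \left(\left(13191 + 119249\right) + 82843\right)} = \frac{-147 - \frac{1}{109252}}{36042 + \left(\left(13191 + 119249\right) + 82843\right)} = - \frac{16060045}{109252 \left(36042 + \left(132440 + 82843\right)\right)} = - \frac{16060045}{109252 \left(36042 + 215283\right)} = - \frac{16060045}{109252 \cdot 251325} = \left(- \frac{16060045}{109252}\right) \frac{1}{251325} = - \frac{3212009}{5491551780}$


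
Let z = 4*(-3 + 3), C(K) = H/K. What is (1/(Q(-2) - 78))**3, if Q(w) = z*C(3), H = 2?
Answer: -1/474552 ≈ -2.1073e-6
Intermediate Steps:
C(K) = 2/K
z = 0 (z = 4*0 = 0)
Q(w) = 0 (Q(w) = 0*(2/3) = 0)
(1/(Q(-2) - 78))**3 = (1/(0 - 78))**3 = (1/(-78))**3 = (-1/78)**3 = -1/474552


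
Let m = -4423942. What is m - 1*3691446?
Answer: -8115388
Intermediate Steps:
m - 1*3691446 = -4423942 - 1*3691446 = -4423942 - 3691446 = -8115388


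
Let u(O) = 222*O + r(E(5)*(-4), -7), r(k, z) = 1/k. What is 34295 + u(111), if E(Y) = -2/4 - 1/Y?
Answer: 825123/14 ≈ 58937.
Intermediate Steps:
E(Y) = -½ - 1/Y (E(Y) = -2*¼ - 1/Y = -½ - 1/Y)
u(O) = 5/14 + 222*O (u(O) = 222*O + 1/(((½)*(-2 - 1*5)/5)*(-4)) = 222*O + 1/(((½)*(⅕)*(-2 - 5))*(-4)) = 222*O + 1/(((½)*(⅕)*(-7))*(-4)) = 222*O + 1/(-7/10*(-4)) = 222*O + 1/(14/5) = 222*O + 5/14 = 5/14 + 222*O)
34295 + u(111) = 34295 + (5/14 + 222*111) = 34295 + (5/14 + 24642) = 34295 + 344993/14 = 825123/14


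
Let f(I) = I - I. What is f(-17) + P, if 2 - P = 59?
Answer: -57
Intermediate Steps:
f(I) = 0
P = -57 (P = 2 - 1*59 = 2 - 59 = -57)
f(-17) + P = 0 - 57 = -57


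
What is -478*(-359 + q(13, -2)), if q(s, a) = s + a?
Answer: 166344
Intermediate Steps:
q(s, a) = a + s
-478*(-359 + q(13, -2)) = -478*(-359 + (-2 + 13)) = -478*(-359 + 11) = -478*(-348) = 166344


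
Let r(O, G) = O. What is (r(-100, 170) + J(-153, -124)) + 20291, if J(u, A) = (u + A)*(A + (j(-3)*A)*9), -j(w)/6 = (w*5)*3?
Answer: 83520179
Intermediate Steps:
j(w) = -90*w (j(w) = -6*w*5*3 = -6*5*w*3 = -90*w)
J(u, A) = 2431*A*(A + u) (J(u, A) = (u + A)*(A + ((-90*(-3))*A)*9) = (A + u)*(A + (270*A)*9) = (A + u)*(A + 2430*A) = (A + u)*(2431*A) = 2431*A*(A + u))
(r(-100, 170) + J(-153, -124)) + 20291 = (-100 + 2431*(-124)*(-124 - 153)) + 20291 = (-100 + 2431*(-124)*(-277)) + 20291 = (-100 + 83499988) + 20291 = 83499888 + 20291 = 83520179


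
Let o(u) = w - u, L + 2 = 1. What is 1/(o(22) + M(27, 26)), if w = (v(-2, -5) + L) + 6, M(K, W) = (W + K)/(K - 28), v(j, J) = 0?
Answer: -1/70 ≈ -0.014286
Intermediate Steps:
L = -1 (L = -2 + 1 = -1)
M(K, W) = (K + W)/(-28 + K)
w = 5 (w = (0 - 1) + 6 = -1 + 6 = 5)
o(u) = 5 - u
1/(o(22) + M(27, 26)) = 1/((5 - 1*22) + (27 + 26)/(-28 + 27)) = 1/((5 - 22) + 53/(-1)) = 1/(-17 - 1*53) = 1/(-17 - 53) = 1/(-70) = -1/70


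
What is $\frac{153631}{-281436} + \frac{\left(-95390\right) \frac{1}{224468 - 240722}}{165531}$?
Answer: $- \frac{68887273138909}{126202510235844} \approx -0.54585$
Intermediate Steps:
$\frac{153631}{-281436} + \frac{\left(-95390\right) \frac{1}{224468 - 240722}}{165531} = 153631 \left(- \frac{1}{281436}\right) + - \frac{95390}{-16254} \cdot \frac{1}{165531} = - \frac{153631}{281436} + \left(-95390\right) \left(- \frac{1}{16254}\right) \frac{1}{165531} = - \frac{153631}{281436} + \frac{47695}{8127} \cdot \frac{1}{165531} = - \frac{153631}{281436} + \frac{47695}{1345270437} = - \frac{68887273138909}{126202510235844}$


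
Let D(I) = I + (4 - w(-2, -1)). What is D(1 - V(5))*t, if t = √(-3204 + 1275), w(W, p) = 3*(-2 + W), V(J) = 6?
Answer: 11*I*√1929 ≈ 483.12*I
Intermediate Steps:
w(W, p) = -6 + 3*W
t = I*√1929 (t = √(-1929) = I*√1929 ≈ 43.92*I)
D(I) = 16 + I (D(I) = I + (4 - (-6 + 3*(-2))) = I + (4 - (-6 - 6)) = I + (4 - 1*(-12)) = I + (4 + 12) = I + 16 = 16 + I)
D(1 - V(5))*t = (16 + (1 - 1*6))*(I*√1929) = (16 + (1 - 6))*(I*√1929) = (16 - 5)*(I*√1929) = 11*(I*√1929) = 11*I*√1929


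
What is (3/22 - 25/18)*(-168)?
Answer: 6944/33 ≈ 210.42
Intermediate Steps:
(3/22 - 25/18)*(-168) = -124/99*(-168) = 6944/33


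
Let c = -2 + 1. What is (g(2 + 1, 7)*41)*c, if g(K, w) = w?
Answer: -287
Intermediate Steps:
c = -1
(g(2 + 1, 7)*41)*c = (7*41)*(-1) = 287*(-1) = -287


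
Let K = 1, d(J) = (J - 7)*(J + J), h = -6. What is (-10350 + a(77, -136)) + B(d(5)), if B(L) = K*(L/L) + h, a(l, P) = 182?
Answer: -10173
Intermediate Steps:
d(J) = 2*J*(-7 + J) (d(J) = (-7 + J)*(2*J) = 2*J*(-7 + J))
B(L) = -5 (B(L) = 1*(L/L) - 6 = 1*1 - 6 = 1 - 6 = -5)
(-10350 + a(77, -136)) + B(d(5)) = (-10350 + 182) - 5 = -10168 - 5 = -10173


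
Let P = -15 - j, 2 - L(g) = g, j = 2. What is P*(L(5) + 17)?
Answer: -238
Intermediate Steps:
L(g) = 2 - g
P = -17 (P = -15 - 1*2 = -15 - 2 = -17)
P*(L(5) + 17) = -17*((2 - 1*5) + 17) = -17*((2 - 5) + 17) = -17*(-3 + 17) = -17*14 = -238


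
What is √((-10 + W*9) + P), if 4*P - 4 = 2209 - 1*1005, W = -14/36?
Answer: √1154/2 ≈ 16.985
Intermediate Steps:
W = -7/18 (W = -14*1/36 = -7/18 ≈ -0.38889)
P = 302 (P = 1 + (2209 - 1*1005)/4 = 1 + (2209 - 1005)/4 = 1 + (¼)*1204 = 1 + 301 = 302)
√((-10 + W*9) + P) = √((-10 - 7/18*9) + 302) = √((-10 - 7/2) + 302) = √(-27/2 + 302) = √(577/2) = √1154/2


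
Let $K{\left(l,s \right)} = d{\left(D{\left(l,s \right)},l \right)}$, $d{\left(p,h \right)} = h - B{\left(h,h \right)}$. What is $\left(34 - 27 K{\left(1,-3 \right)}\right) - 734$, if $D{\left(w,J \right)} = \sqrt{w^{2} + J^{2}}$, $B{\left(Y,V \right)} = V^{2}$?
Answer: $-700$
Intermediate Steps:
$D{\left(w,J \right)} = \sqrt{J^{2} + w^{2}}$
$d{\left(p,h \right)} = h - h^{2}$
$K{\left(l,s \right)} = l \left(1 - l\right)$
$\left(34 - 27 K{\left(1,-3 \right)}\right) - 734 = \left(34 - 27 \cdot 1 \left(1 - 1\right)\right) - 734 = \left(34 - 27 \cdot 1 \cdot 0\right) - 734 = \left(34 - 0\right) - 734 = \left(34 + 0\right) - 734 = 34 - 734 = -700$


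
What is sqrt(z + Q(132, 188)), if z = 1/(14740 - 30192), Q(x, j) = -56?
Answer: I*sqrt(3342704119)/7726 ≈ 7.4833*I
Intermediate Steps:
z = -1/15452 (z = 1/(-15452) = -1/15452 ≈ -6.4717e-5)
sqrt(z + Q(132, 188)) = sqrt(-1/15452 - 56) = sqrt(-865313/15452) = I*sqrt(3342704119)/7726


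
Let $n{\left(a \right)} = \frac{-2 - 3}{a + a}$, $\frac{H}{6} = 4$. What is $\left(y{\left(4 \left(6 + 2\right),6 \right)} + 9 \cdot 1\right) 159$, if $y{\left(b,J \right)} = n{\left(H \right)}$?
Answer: $\frac{22631}{16} \approx 1414.4$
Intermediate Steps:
$H = 24$ ($H = 6 \cdot 4 = 24$)
$n{\left(a \right)} = - \frac{5}{2 a}$
$y{\left(b,J \right)} = - \frac{5}{48}$ ($y{\left(b,J \right)} = - \frac{5}{2 \cdot 24} = \left(- \frac{5}{2}\right) \frac{1}{24} = - \frac{5}{48}$)
$\left(y{\left(4 \left(6 + 2\right),6 \right)} + 9 \cdot 1\right) 159 = \left(- \frac{5}{48} + 9 \cdot 1\right) 159 = \left(- \frac{5}{48} + 9\right) 159 = \frac{427}{48} \cdot 159 = \frac{22631}{16}$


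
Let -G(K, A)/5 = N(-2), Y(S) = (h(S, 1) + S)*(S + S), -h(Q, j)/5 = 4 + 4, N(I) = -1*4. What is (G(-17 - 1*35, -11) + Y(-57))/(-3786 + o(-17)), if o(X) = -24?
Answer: -5539/1905 ≈ -2.9076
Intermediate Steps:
N(I) = -4
h(Q, j) = -40 (h(Q, j) = -5*(4 + 4) = -5*8 = -40)
Y(S) = 2*S*(-40 + S) (Y(S) = (-40 + S)*(S + S) = (-40 + S)*(2*S) = 2*S*(-40 + S))
G(K, A) = 20 (G(K, A) = -5*(-4) = 20)
(G(-17 - 1*35, -11) + Y(-57))/(-3786 + o(-17)) = (20 + 2*(-57)*(-40 - 57))/(-3786 - 24) = (20 + 2*(-57)*(-97))/(-3810) = (20 + 11058)*(-1/3810) = 11078*(-1/3810) = -5539/1905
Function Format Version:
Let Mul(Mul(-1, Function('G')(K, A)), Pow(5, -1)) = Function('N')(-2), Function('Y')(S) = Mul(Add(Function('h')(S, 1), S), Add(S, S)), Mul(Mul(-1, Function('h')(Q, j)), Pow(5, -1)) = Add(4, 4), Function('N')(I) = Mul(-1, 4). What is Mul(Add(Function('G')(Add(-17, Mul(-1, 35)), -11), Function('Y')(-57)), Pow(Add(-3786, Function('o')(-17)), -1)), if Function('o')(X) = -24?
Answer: Rational(-5539, 1905) ≈ -2.9076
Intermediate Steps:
Function('N')(I) = -4
Function('h')(Q, j) = -40 (Function('h')(Q, j) = Mul(-5, Add(4, 4)) = Mul(-5, 8) = -40)
Function('Y')(S) = Mul(2, S, Add(-40, S)) (Function('Y')(S) = Mul(Add(-40, S), Add(S, S)) = Mul(Add(-40, S), Mul(2, S)) = Mul(2, S, Add(-40, S)))
Function('G')(K, A) = 20 (Function('G')(K, A) = Mul(-5, -4) = 20)
Mul(Add(Function('G')(Add(-17, Mul(-1, 35)), -11), Function('Y')(-57)), Pow(Add(-3786, Function('o')(-17)), -1)) = Mul(Add(20, Mul(2, -57, Add(-40, -57))), Pow(Add(-3786, -24), -1)) = Mul(Add(20, Mul(2, -57, -97)), Pow(-3810, -1)) = Mul(Add(20, 11058), Rational(-1, 3810)) = Mul(11078, Rational(-1, 3810)) = Rational(-5539, 1905)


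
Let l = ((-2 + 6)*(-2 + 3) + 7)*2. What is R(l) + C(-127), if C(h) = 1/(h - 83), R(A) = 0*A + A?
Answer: 4619/210 ≈ 21.995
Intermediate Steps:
l = 22 (l = (4*1 + 7)*2 = (4 + 7)*2 = 11*2 = 22)
R(A) = A (R(A) = 0 + A = A)
C(h) = 1/(-83 + h)
R(l) + C(-127) = 22 + 1/(-83 - 127) = 22 + 1/(-210) = 22 - 1/210 = 4619/210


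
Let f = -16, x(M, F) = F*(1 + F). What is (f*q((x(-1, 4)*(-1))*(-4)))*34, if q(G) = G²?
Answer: -3481600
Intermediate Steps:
(f*q((x(-1, 4)*(-1))*(-4)))*34 = -16*256*(1 + 4)²*34 = -16*(((4*5)*(-1))*(-4))²*34 = -16*((20*(-1))*(-4))²*34 = -16*(-20*(-4))²*34 = -16*80²*34 = -16*6400*34 = -102400*34 = -3481600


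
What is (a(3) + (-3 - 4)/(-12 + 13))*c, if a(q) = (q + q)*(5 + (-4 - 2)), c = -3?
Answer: 39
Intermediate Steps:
a(q) = -2*q (a(q) = (2*q)*(5 - 6) = (2*q)*(-1) = -2*q)
(a(3) + (-3 - 4)/(-12 + 13))*c = (-2*3 + (-3 - 4)/(-12 + 13))*(-3) = (-6 - 7/1)*(-3) = (-6 - 7*1)*(-3) = (-6 - 7)*(-3) = -13*(-3) = 39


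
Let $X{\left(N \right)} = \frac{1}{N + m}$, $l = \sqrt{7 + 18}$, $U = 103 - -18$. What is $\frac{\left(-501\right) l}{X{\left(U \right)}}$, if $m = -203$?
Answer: $205410$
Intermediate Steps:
$U = 121$ ($U = 103 + 18 = 121$)
$l = 5$ ($l = \sqrt{25} = 5$)
$X{\left(N \right)} = \frac{1}{-203 + N}$ ($X{\left(N \right)} = \frac{1}{N - 203} = \frac{1}{-203 + N}$)
$\frac{\left(-501\right) l}{X{\left(U \right)}} = \frac{\left(-501\right) 5}{\frac{1}{-203 + 121}} = - \frac{2505}{\frac{1}{-82}} = - \frac{2505}{- \frac{1}{82}} = \left(-2505\right) \left(-82\right) = 205410$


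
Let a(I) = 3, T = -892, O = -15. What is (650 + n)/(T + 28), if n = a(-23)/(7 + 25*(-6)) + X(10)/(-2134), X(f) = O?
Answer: -18031913/23969088 ≈ -0.75230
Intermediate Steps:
X(f) = -15
n = -387/27742 (n = 3/(7 + 25*(-6)) - 15/(-2134) = 3/(7 - 150) - 15*(-1/2134) = 3/(-143) + 15/2134 = 3*(-1/143) + 15/2134 = -3/143 + 15/2134 = -387/27742 ≈ -0.013950)
(650 + n)/(T + 28) = (650 - 387/27742)/(-892 + 28) = (18031913/27742)/(-864) = (18031913/27742)*(-1/864) = -18031913/23969088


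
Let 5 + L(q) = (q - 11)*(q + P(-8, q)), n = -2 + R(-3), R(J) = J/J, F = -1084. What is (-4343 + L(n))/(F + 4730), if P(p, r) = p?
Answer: -2120/1823 ≈ -1.1629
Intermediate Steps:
R(J) = 1
n = -1 (n = -2 + 1 = -1)
L(q) = -5 + (-11 + q)*(-8 + q) (L(q) = -5 + (q - 11)*(q - 8) = -5 + (-11 + q)*(-8 + q))
(-4343 + L(n))/(F + 4730) = (-4343 + (83 + (-1)**2 - 19*(-1)))/(-1084 + 4730) = (-4343 + (83 + 1 + 19))/3646 = (-4343 + 103)*(1/3646) = -4240*1/3646 = -2120/1823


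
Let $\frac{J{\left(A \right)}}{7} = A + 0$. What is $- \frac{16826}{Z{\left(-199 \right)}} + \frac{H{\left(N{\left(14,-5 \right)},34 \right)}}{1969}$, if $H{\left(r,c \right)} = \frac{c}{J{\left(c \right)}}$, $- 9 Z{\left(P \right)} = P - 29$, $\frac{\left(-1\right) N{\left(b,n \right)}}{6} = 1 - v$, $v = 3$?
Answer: $- \frac{347869099}{523754} \approx -664.18$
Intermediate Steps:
$J{\left(A \right)} = 7 A$ ($J{\left(A \right)} = 7 \left(A + 0\right) = 7 A$)
$N{\left(b,n \right)} = 12$ ($N{\left(b,n \right)} = - 6 \left(1 - 3\right) = \left(-6\right) \left(-2\right) = 12$)
$Z{\left(P \right)} = \frac{29}{9} - \frac{P}{9}$ ($Z{\left(P \right)} = - \frac{P - 29}{9} = - \frac{-29 + P}{9} = \frac{29}{9} - \frac{P}{9}$)
$H{\left(r,c \right)} = \frac{1}{7}$ ($H{\left(r,c \right)} = \frac{c}{7 c} = c \frac{1}{7 c} = \frac{1}{7}$)
$- \frac{16826}{Z{\left(-199 \right)}} + \frac{H{\left(N{\left(14,-5 \right)},34 \right)}}{1969} = - \frac{16826}{\frac{29}{9} - - \frac{199}{9}} + \frac{1}{7 \cdot 1969} = - \frac{16826}{\frac{29}{9} + \frac{199}{9}} + \frac{1}{7} \cdot \frac{1}{1969} = - \frac{16826}{\frac{76}{3}} + \frac{1}{13783} = \left(-16826\right) \frac{3}{76} + \frac{1}{13783} = - \frac{25239}{38} + \frac{1}{13783} = - \frac{347869099}{523754}$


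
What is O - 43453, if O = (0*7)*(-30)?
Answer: -43453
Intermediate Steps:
O = 0 (O = 0*(-30) = 0)
O - 43453 = 0 - 43453 = -43453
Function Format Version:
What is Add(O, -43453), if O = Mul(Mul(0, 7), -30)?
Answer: -43453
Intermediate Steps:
O = 0 (O = Mul(0, -30) = 0)
Add(O, -43453) = Add(0, -43453) = -43453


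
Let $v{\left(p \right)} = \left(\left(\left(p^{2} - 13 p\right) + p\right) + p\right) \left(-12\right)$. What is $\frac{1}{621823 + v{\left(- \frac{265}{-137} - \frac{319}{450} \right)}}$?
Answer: $\frac{316726875}{196993580441966} \approx 1.6078 \cdot 10^{-6}$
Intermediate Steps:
$v{\left(p \right)} = - 12 p^{2} + 132 p$ ($v{\left(p \right)} = \left(\left(p^{2} - 12 p\right) + p\right) \left(-12\right) = \left(p^{2} - 11 p\right) \left(-12\right) = - 12 p^{2} + 132 p$)
$\frac{1}{621823 + v{\left(- \frac{265}{-137} - \frac{319}{450} \right)}} = \frac{1}{621823 + 12 \left(- \frac{265}{-137} - \frac{319}{450}\right) \left(11 - \left(- \frac{265}{-137} - \frac{319}{450}\right)\right)} = \frac{1}{621823 + 12 \left(\left(-265\right) \left(- \frac{1}{137}\right) - \frac{319}{450}\right) \left(11 - \left(\left(-265\right) \left(- \frac{1}{137}\right) - \frac{319}{450}\right)\right)} = \frac{1}{621823 + 12 \left(\frac{265}{137} - \frac{319}{450}\right) \left(11 - \left(\frac{265}{137} - \frac{319}{450}\right)\right)} = \frac{1}{621823 + 12 \cdot \frac{75547}{61650} \left(11 - \frac{75547}{61650}\right)} = \frac{1}{621823 + 12 \cdot \frac{75547}{61650} \cdot \frac{602603}{61650}} = \frac{1}{621823 + \frac{45524848841}{316726875}} = \frac{1}{\frac{196993580441966}{316726875}} = \frac{316726875}{196993580441966}$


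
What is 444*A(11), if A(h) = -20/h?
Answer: -8880/11 ≈ -807.27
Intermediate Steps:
444*A(11) = 444*(-20/11) = -8880/11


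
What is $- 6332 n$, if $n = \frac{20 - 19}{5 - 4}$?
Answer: $-6332$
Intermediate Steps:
$n = 1$ ($n = 1 \cdot 1^{-1} = 1 \cdot 1 = 1$)
$- 6332 n = \left(-6332\right) 1 = -6332$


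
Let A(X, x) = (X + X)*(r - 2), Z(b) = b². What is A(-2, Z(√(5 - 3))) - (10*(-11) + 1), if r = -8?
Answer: 149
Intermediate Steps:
A(X, x) = -20*X (A(X, x) = (X + X)*(-8 - 2) = (2*X)*(-10) = -20*X)
A(-2, Z(√(5 - 3))) - (10*(-11) + 1) = -20*(-2) - (10*(-11) + 1) = 40 - (-110 + 1) = 40 - 1*(-109) = 40 + 109 = 149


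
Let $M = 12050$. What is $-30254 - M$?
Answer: $-42304$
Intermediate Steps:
$-30254 - M = -30254 - 12050 = -42304$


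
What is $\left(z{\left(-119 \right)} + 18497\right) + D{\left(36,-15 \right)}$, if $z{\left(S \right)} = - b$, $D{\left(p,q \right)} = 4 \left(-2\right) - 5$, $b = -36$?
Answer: $18520$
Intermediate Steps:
$D{\left(p,q \right)} = -13$ ($D{\left(p,q \right)} = -8 - 5 = -13$)
$z{\left(S \right)} = 36$ ($z{\left(S \right)} = \left(-1\right) \left(-36\right) = 36$)
$\left(z{\left(-119 \right)} + 18497\right) + D{\left(36,-15 \right)} = \left(36 + 18497\right) - 13 = 18533 - 13 = 18520$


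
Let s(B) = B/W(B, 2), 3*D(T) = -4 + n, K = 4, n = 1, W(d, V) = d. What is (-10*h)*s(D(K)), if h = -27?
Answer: 270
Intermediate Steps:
D(T) = -1 (D(T) = (-4 + 1)/3 = (1/3)*(-3) = -1)
s(B) = 1 (s(B) = B/B = 1)
(-10*h)*s(D(K)) = -10*(-27)*1 = 270*1 = 270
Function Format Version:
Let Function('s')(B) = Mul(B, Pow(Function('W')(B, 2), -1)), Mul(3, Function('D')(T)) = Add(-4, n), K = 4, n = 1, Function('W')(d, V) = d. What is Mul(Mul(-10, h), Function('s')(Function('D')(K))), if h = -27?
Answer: 270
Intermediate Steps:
Function('D')(T) = -1 (Function('D')(T) = Mul(Rational(1, 3), Add(-4, 1)) = Mul(Rational(1, 3), -3) = -1)
Function('s')(B) = 1 (Function('s')(B) = Mul(B, Pow(B, -1)) = 1)
Mul(Mul(-10, h), Function('s')(Function('D')(K))) = Mul(Mul(-10, -27), 1) = Mul(270, 1) = 270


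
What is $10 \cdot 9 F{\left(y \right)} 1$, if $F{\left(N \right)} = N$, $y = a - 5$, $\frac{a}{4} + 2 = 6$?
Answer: $990$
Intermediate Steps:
$a = 16$ ($a = -8 + 4 \cdot 6 = -8 + 24 = 16$)
$y = 11$ ($y = 16 - 5 = 11$)
$10 \cdot 9 F{\left(y \right)} 1 = 10 \cdot 9 \cdot 11 \cdot 1 = 90 \cdot 11 = 990$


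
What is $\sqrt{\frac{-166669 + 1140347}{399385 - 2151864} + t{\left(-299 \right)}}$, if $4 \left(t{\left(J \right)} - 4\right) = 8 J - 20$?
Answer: $\frac{i \sqrt{1841344754866921}}{1752479} \approx 24.486 i$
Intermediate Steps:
$t{\left(J \right)} = -1 + 2 J$ ($t{\left(J \right)} = 4 + \frac{8 J - 20}{4} = 4 + \frac{-20 + 8 J}{4} = 4 + \left(-5 + 2 J\right) = -1 + 2 J$)
$\sqrt{\frac{-166669 + 1140347}{399385 - 2151864} + t{\left(-299 \right)}} = \sqrt{\frac{-166669 + 1140347}{399385 - 2151864} + \left(-1 + 2 \left(-299\right)\right)} = \sqrt{\frac{973678}{-1752479} - 599} = \sqrt{973678 \left(- \frac{1}{1752479}\right) - 599} = \sqrt{- \frac{973678}{1752479} - 599} = \sqrt{- \frac{1050708599}{1752479}} = \frac{i \sqrt{1841344754866921}}{1752479}$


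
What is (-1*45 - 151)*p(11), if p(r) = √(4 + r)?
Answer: -196*√15 ≈ -759.10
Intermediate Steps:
(-1*45 - 151)*p(11) = (-1*45 - 151)*√(4 + 11) = (-45 - 151)*√15 = -196*√15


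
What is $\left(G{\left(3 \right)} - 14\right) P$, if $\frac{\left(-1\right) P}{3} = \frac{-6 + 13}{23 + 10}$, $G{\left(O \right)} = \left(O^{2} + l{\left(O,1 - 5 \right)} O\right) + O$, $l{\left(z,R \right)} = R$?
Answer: $\frac{98}{11} \approx 8.9091$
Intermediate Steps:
$G{\left(O \right)} = O^{2} - 3 O$ ($G{\left(O \right)} = \left(O^{2} + \left(1 - 5\right) O\right) + O = \left(O^{2} - 4 O\right) + O = O^{2} - 3 O$)
$P = - \frac{7}{11}$ ($P = - 3 \frac{-6 + 13}{23 + 10} = - 3 \cdot \frac{7}{33} = - 3 \cdot 7 \cdot \frac{1}{33} = \left(-3\right) \frac{7}{33} = - \frac{7}{11} \approx -0.63636$)
$\left(G{\left(3 \right)} - 14\right) P = \left(3 \left(-3 + 3\right) - 14\right) \left(- \frac{7}{11}\right) = \left(3 \cdot 0 - 14\right) \left(- \frac{7}{11}\right) = \left(0 - 14\right) \left(- \frac{7}{11}\right) = \left(-14\right) \left(- \frac{7}{11}\right) = \frac{98}{11}$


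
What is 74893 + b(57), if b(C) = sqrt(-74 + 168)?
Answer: 74893 + sqrt(94) ≈ 74903.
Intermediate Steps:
b(C) = sqrt(94)
74893 + b(57) = 74893 + sqrt(94)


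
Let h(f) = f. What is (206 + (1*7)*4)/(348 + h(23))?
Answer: 234/371 ≈ 0.63073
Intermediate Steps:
(206 + (1*7)*4)/(348 + h(23)) = (206 + (1*7)*4)/(348 + 23) = (206 + 7*4)/371 = (206 + 28)*(1/371) = 234*(1/371) = 234/371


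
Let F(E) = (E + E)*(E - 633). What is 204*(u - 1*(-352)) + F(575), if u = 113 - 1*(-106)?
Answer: 49784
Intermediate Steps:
F(E) = 2*E*(-633 + E) (F(E) = (2*E)*(-633 + E) = 2*E*(-633 + E))
u = 219 (u = 113 + 106 = 219)
204*(u - 1*(-352)) + F(575) = 204*(219 - 1*(-352)) + 2*575*(-633 + 575) = 204*(219 + 352) + 2*575*(-58) = 204*571 - 66700 = 116484 - 66700 = 49784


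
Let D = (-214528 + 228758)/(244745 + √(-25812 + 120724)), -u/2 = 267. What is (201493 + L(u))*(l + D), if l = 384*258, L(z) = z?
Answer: 1192574762197364070074/59900020113 - 22877172560*√1483/59900020113 ≈ 1.9909e+10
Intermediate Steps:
u = -534 (u = -2*267 = -534)
D = 14230/(244745 + 8*√1483) (D = 14230/(244745 + √94912) = 14230/(244745 + 8*√1483) ≈ 0.058069)
l = 99072
(201493 + L(u))*(l + D) = (201493 - 534)*(99072 + (3482721350/59900020113 - 113840*√1483/59900020113)) = 200959*(5934418275356486/59900020113 - 113840*√1483/59900020113) = 1192574762197364070074/59900020113 - 22877172560*√1483/59900020113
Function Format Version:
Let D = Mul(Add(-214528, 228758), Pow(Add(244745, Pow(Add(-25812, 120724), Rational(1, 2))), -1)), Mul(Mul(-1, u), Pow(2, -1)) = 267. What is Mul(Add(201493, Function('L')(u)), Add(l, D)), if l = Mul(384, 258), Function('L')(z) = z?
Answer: Add(Rational(1192574762197364070074, 59900020113), Mul(Rational(-22877172560, 59900020113), Pow(1483, Rational(1, 2)))) ≈ 1.9909e+10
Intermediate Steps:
u = -534 (u = Mul(-2, 267) = -534)
D = Mul(14230, Pow(Add(244745, Mul(8, Pow(1483, Rational(1, 2)))), -1)) (D = Mul(14230, Pow(Add(244745, Pow(94912, Rational(1, 2))), -1)) = Mul(14230, Pow(Add(244745, Mul(8, Pow(1483, Rational(1, 2)))), -1)) ≈ 0.058069)
l = 99072
Mul(Add(201493, Function('L')(u)), Add(l, D)) = Mul(Add(201493, -534), Add(99072, Add(Rational(3482721350, 59900020113), Mul(Rational(-113840, 59900020113), Pow(1483, Rational(1, 2)))))) = Mul(200959, Add(Rational(5934418275356486, 59900020113), Mul(Rational(-113840, 59900020113), Pow(1483, Rational(1, 2))))) = Add(Rational(1192574762197364070074, 59900020113), Mul(Rational(-22877172560, 59900020113), Pow(1483, Rational(1, 2))))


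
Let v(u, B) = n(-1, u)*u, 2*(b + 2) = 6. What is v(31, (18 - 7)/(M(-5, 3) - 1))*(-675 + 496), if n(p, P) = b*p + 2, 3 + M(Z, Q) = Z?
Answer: -5549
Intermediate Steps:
b = 1 (b = -2 + (1/2)*6 = -2 + 3 = 1)
M(Z, Q) = -3 + Z
n(p, P) = 2 + p (n(p, P) = 1*p + 2 = p + 2 = 2 + p)
v(u, B) = u (v(u, B) = (2 - 1)*u = 1*u = u)
v(31, (18 - 7)/(M(-5, 3) - 1))*(-675 + 496) = 31*(-675 + 496) = 31*(-179) = -5549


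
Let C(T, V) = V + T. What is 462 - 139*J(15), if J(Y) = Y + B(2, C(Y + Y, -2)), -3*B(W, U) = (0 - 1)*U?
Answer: -8761/3 ≈ -2920.3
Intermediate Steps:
C(T, V) = T + V
B(W, U) = U/3 (B(W, U) = -(0 - 1)*U/3 = -(-1)*U/3 = U/3)
J(Y) = -2/3 + 5*Y/3 (J(Y) = Y + ((Y + Y) - 2)/3 = Y + (2*Y - 2)/3 = Y + (-2 + 2*Y)/3 = Y + (-2/3 + 2*Y/3) = -2/3 + 5*Y/3)
462 - 139*J(15) = 462 - 139*(-2/3 + (5/3)*15) = 462 - 139*(-2/3 + 25) = 462 - 139*73/3 = 462 - 10147/3 = -8761/3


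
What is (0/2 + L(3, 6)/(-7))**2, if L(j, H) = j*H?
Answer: 324/49 ≈ 6.6122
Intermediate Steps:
L(j, H) = H*j
(0/2 + L(3, 6)/(-7))**2 = (0/2 + (6*3)/(-7))**2 = (0*(1/2) + 18*(-1/7))**2 = (0 - 18/7)**2 = (-18/7)**2 = 324/49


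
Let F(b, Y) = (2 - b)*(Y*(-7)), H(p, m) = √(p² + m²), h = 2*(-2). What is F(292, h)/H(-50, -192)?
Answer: -4060*√9841/9841 ≈ -40.927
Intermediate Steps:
h = -4
H(p, m) = √(m² + p²)
F(b, Y) = -7*Y*(2 - b) (F(b, Y) = (2 - b)*(-7*Y) = -7*Y*(2 - b))
F(292, h)/H(-50, -192) = (7*(-4)*(-2 + 292))/(√((-192)² + (-50)²)) = (7*(-4)*290)/(√(36864 + 2500)) = -8120*√9841/19682 = -4060*√9841/9841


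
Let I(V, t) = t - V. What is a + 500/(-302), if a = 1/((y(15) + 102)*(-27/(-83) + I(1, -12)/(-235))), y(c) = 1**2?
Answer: -188222745/115465472 ≈ -1.6301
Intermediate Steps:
y(c) = 1
a = 19505/764672 (a = 1/((1 + 102)*(-27/(-83) + (-12 - 1*1)/(-235))) = 1/(103*(-27*(-1/83) + (-12 - 1)*(-1/235))) = 1/(103*(27/83 - 13*(-1/235))) = 1/(103*(27/83 + 13/235)) = 1/(103*(7424/19505)) = (1/103)*(19505/7424) = 19505/764672 ≈ 0.025508)
a + 500/(-302) = 19505/764672 + 500/(-302) = 19505/764672 + 500*(-1/302) = 19505/764672 - 250/151 = -188222745/115465472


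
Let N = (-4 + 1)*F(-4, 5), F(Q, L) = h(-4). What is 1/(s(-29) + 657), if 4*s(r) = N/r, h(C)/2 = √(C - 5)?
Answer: 245572/161340813 - 58*I/161340813 ≈ 0.0015221 - 3.5949e-7*I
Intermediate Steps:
h(C) = 2*√(-5 + C) (h(C) = 2*√(C - 5) = 2*√(-5 + C))
F(Q, L) = 6*I (F(Q, L) = 2*√(-5 - 4) = 2*√(-9) = 2*(3*I) = 6*I)
N = -18*I (N = (-4 + 1)*(6*I) = -18*I ≈ -18.0*I)
s(r) = -9*I/(2*r) (s(r) = ((-18*I)/r)/4 = (-18*I/r)/4 = -9*I/(2*r))
1/(s(-29) + 657) = 1/(-9/2*I/(-29) + 657) = 1/(-9/2*I*(-1/29) + 657) = 1/(9*I/58 + 657) = 1/(657 + 9*I/58) = 3364*(657 - 9*I/58)/1452067317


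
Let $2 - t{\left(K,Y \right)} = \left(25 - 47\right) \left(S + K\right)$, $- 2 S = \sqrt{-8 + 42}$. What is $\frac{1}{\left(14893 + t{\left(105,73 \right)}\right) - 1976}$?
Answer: $\frac{15229}{231918327} + \frac{11 \sqrt{34}}{231918327} \approx 6.5942 \cdot 10^{-5}$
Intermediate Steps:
$S = - \frac{\sqrt{34}}{2}$ ($S = - \frac{\sqrt{-8 + 42}}{2} = - \frac{\sqrt{34}}{2} \approx -2.9155$)
$t{\left(K,Y \right)} = 2 - 11 \sqrt{34} + 22 K$ ($t{\left(K,Y \right)} = 2 - \left(25 - 47\right) \left(- \frac{\sqrt{34}}{2} + K\right) = 2 - - 22 \left(K - \frac{\sqrt{34}}{2}\right) = 2 - \left(- 22 K + 11 \sqrt{34}\right) = 2 + \left(- 11 \sqrt{34} + 22 K\right) = 2 - 11 \sqrt{34} + 22 K$)
$\frac{1}{\left(14893 + t{\left(105,73 \right)}\right) - 1976} = \frac{1}{\left(14893 + \left(2 - 11 \sqrt{34} + 22 \cdot 105\right)\right) - 1976} = \frac{1}{\left(14893 + \left(2 - 11 \sqrt{34} + 2310\right)\right) - 1976} = \frac{1}{\left(14893 + \left(2312 - 11 \sqrt{34}\right)\right) - 1976} = \frac{1}{\left(17205 - 11 \sqrt{34}\right) - 1976} = \frac{1}{15229 - 11 \sqrt{34}}$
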